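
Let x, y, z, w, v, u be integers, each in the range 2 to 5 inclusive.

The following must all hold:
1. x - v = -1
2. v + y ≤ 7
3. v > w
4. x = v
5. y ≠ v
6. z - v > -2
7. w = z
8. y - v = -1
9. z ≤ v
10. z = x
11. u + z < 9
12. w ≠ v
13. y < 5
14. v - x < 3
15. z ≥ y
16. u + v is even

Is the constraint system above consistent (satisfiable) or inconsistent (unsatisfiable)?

From constraints 4, 7, and 10, w = z = x = v, so w = v. But constraint 12 says w ≠ v. Contradiction.

Unsatisfiable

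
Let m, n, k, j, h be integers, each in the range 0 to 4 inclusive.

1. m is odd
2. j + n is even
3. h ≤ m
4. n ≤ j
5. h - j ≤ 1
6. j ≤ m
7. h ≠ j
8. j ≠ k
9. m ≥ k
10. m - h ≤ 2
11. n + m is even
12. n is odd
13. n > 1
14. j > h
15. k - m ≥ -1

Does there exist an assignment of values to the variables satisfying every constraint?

Satisfiable

Setting (m, n, k, j, h) = (3, 3, 2, 3, 1) satisfies everything: constraint 5: h - j = -2; constraint 10: m - h = 2; constraint 15: k - m = -1, and the others follow.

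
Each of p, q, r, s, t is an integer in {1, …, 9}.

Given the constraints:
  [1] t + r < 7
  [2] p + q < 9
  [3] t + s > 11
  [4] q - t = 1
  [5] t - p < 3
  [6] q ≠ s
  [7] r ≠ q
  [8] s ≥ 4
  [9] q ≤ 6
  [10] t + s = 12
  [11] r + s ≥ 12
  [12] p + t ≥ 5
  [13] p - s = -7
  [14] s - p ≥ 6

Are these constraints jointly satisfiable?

Try p = 2, q = 4, r = 3, s = 9, t = 3.
Check constraint 1: t + r = 6; constraint 2: p + q = 6; constraint 3: t + s = 12. The remaining constraints are straightforward to verify.

Satisfiable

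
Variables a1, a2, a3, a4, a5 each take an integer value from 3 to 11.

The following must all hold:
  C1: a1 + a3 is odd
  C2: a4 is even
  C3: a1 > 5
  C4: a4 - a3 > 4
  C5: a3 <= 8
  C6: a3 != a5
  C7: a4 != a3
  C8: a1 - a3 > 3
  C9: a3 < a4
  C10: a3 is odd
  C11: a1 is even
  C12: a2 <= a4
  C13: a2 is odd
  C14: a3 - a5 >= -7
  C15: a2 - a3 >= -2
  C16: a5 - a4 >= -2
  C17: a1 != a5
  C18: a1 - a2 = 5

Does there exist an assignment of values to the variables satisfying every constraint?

Satisfiable

Try a1 = 8, a2 = 3, a3 = 3, a4 = 10, a5 = 10.
Check constraint 4: a4 - a3 = 7; constraint 8: a1 - a3 = 5; constraint 14: a3 - a5 = -7. The remaining constraints are straightforward to verify.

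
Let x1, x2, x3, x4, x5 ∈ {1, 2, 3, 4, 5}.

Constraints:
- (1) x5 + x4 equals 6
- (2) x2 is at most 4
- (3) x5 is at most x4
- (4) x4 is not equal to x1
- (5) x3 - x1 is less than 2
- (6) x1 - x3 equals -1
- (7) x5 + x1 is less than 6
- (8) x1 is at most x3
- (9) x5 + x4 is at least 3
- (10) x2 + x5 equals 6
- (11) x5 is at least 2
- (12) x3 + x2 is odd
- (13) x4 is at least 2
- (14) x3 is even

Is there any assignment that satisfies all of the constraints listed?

Satisfiable

Try x1 = 1, x2 = 3, x3 = 2, x4 = 3, x5 = 3.
Check constraint 1: x5 + x4 = 6; constraint 5: x3 - x1 = 1. The remaining constraints are straightforward to verify.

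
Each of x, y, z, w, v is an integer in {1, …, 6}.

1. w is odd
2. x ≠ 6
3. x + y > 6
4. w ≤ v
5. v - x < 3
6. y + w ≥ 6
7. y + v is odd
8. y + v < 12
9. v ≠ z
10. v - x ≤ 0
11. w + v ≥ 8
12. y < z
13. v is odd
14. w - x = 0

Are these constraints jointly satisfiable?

Satisfiable

Take x = 5, y = 4, z = 6, w = 5, v = 5. Then constraint 3: x + y = 9; constraint 5: v - x = 0, and every other listed constraint is also met.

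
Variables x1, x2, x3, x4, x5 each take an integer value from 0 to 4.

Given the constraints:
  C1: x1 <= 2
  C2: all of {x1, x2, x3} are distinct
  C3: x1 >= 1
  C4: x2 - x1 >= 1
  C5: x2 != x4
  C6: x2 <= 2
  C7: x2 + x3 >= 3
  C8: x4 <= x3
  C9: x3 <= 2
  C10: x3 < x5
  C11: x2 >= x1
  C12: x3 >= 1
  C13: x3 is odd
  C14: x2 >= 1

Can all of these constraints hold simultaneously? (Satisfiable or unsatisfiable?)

Constraints 1, 3, 6, 9, 12, and 14 confine each of x1, x2, x3 to the 2 values {1, 2}.
Constraint 2 requires all 3 of them to be distinct, but only 2 values are available — impossible by the pigeonhole principle.

Unsatisfiable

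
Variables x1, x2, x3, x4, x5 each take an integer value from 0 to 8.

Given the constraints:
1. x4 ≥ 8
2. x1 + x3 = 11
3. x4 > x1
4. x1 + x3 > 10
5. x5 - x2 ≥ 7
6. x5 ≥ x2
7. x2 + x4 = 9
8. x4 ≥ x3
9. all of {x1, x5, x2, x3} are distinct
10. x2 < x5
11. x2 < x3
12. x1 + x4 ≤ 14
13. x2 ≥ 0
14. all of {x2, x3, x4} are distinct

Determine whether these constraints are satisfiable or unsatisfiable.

Satisfiable

Setting (x1, x2, x3, x4, x5) = (6, 1, 5, 8, 8) satisfies everything: constraint 2: x1 + x3 = 11; constraint 4: x1 + x3 = 11, and the others follow.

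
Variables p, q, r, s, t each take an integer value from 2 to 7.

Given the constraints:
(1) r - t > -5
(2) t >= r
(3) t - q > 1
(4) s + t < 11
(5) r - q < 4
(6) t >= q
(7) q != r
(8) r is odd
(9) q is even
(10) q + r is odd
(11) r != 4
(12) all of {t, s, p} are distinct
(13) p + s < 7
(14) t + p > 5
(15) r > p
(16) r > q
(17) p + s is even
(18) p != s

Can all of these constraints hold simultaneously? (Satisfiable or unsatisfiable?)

Satisfiable

The assignment p = 2, q = 2, r = 3, s = 4, t = 5 works:
  constraint 1 holds since r - t = -2.
  constraint 3 holds since t - q = 3.
  constraint 4 holds since s + t = 9.
The rest check out directly.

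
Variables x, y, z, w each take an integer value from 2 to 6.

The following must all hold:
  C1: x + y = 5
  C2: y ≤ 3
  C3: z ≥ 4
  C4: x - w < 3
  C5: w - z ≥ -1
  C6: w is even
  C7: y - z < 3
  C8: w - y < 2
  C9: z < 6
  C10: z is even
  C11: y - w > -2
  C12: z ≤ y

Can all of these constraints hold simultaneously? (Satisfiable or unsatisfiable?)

Unsatisfiable

From constraints 3 and 12: y ≥ z and z ≥ 4, so y ≥ 4. From constraint 2: y ≤ 3. But 3 < 4, so no value of y works.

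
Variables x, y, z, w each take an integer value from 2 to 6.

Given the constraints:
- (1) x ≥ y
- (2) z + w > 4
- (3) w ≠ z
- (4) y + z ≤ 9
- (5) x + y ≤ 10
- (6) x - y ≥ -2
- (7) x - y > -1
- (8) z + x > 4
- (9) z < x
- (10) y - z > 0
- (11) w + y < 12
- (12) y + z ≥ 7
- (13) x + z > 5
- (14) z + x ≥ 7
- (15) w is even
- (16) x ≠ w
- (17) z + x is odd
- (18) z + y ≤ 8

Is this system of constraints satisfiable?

Satisfiable

Try x = 5, y = 5, z = 2, w = 4.
Check constraint 2: z + w = 6; constraint 4: y + z = 7; constraint 5: x + y = 10. The remaining constraints are straightforward to verify.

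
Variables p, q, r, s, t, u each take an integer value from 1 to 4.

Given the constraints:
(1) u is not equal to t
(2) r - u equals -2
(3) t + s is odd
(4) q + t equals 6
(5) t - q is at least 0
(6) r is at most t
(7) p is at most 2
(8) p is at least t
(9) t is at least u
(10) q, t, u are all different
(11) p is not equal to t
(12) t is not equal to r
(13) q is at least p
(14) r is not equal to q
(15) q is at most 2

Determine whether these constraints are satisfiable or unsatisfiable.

From constraint 15: q ≤ 2. From constraints 7 and 8: t ≤ p ≤ 2. Hence q + t ≤ 4. But constraint 4 requires q + t = 6, and 6 > 4. Contradiction.

Unsatisfiable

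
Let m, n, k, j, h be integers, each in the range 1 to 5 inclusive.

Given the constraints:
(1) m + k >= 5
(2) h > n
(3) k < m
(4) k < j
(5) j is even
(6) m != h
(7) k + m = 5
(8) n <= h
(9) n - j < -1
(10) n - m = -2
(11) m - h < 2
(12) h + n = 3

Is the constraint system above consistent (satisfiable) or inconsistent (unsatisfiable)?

Satisfiable

Setting (m, n, k, j, h) = (3, 1, 2, 4, 2) satisfies everything: constraint 1: m + k = 5; constraint 7: k + m = 5, and the others follow.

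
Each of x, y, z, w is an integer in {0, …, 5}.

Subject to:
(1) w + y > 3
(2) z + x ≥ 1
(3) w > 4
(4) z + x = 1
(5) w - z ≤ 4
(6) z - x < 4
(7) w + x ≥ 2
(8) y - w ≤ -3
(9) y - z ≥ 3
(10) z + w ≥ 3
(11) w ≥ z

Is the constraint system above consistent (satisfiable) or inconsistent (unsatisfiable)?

Unsatisfiable

Constraints 5, 8, and 9 give z − w ≥ -4, w − y ≥ 3, y − z ≥ 3.
Adding all 3 inequalities: the left sides telescope to 0, and the right sides sum to (-4) + 3 + 3 = 2. So 0 ≥ 2, which is false.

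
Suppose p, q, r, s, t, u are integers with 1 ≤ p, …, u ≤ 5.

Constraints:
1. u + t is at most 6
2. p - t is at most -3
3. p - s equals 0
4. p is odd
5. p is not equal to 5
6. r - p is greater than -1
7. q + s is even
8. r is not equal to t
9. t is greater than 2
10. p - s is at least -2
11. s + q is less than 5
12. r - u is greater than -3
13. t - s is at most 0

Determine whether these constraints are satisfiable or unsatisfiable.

Constraints 2, 10, and 13 give t − p ≥ 3, p − s ≥ -2, s − t ≥ 0.
Adding all 3 inequalities: the left sides telescope to 0, and the right sides sum to 3 + (-2) + 0 = 1. So 0 ≥ 1, which is false.

Unsatisfiable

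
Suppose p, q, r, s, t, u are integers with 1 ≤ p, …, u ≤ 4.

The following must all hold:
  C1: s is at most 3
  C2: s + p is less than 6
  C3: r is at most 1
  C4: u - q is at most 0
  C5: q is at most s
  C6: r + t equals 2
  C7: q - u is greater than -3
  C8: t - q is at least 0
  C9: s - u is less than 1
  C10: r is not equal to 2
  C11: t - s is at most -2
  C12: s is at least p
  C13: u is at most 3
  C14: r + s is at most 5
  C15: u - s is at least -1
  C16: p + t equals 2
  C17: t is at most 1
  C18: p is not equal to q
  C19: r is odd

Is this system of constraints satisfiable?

Unsatisfiable

Constraints 4, 8, 11, and 15 give u − s ≥ -1, s − t ≥ 2, t − q ≥ 0, q − u ≥ 0.
Adding all 4 inequalities: the left sides telescope to 0, and the right sides sum to (-1) + 2 + 0 + 0 = 1. So 0 ≥ 1, which is false.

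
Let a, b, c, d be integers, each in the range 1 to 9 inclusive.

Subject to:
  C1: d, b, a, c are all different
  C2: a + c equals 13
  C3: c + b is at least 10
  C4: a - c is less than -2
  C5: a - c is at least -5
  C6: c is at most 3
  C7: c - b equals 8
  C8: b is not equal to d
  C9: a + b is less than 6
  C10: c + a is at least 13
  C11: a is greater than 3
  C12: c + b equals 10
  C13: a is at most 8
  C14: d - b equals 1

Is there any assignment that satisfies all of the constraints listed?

Unsatisfiable

From constraint 6: c ≤ 3. From constraint 13: a ≤ 8. Hence c + a ≤ 11. But constraint 10 requires c + a ≥ 13, and 13 > 11. Contradiction.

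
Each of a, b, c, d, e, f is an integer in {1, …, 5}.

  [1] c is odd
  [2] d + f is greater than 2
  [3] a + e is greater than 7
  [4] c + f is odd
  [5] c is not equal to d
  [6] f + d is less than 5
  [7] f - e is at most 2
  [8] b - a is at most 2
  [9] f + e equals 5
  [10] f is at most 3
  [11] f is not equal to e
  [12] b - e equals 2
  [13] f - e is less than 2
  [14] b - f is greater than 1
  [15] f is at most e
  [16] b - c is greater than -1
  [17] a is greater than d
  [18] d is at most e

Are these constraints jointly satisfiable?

Satisfiable

Setting (a, b, c, d, e, f) = (5, 5, 3, 1, 3, 2) satisfies everything: constraint 2: d + f = 3; constraint 3: a + e = 8, and the others follow.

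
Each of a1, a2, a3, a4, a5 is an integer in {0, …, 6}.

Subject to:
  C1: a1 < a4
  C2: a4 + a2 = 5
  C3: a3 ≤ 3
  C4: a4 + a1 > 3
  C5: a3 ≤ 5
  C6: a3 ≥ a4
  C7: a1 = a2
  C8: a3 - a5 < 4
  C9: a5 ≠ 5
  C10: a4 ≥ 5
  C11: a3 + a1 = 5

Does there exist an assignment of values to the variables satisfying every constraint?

Unsatisfiable

From constraints 6 and 10: a3 ≥ a4 and a4 ≥ 5, so a3 ≥ 5. From constraint 3: a3 ≤ 3. But 3 < 5, so no value of a3 works.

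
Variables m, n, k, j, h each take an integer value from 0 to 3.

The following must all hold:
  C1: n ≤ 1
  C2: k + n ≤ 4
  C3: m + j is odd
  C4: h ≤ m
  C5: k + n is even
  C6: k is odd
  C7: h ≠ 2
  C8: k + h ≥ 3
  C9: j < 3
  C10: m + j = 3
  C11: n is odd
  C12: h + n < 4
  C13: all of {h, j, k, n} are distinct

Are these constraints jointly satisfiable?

Take m = 1, n = 1, k = 3, j = 2, h = 0. Then constraint 2: k + n = 4; constraint 8: k + h = 3, and every other listed constraint is also met.

Satisfiable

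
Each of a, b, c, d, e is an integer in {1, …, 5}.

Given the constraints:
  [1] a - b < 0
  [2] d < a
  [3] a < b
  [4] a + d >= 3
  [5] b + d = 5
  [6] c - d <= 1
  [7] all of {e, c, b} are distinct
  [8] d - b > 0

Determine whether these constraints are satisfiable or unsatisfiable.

Unsatisfiable

Constraints 2, 3, and 8 give a < b, b < d, d < a. Chaining: a < b < d < a, which forces a < a — impossible.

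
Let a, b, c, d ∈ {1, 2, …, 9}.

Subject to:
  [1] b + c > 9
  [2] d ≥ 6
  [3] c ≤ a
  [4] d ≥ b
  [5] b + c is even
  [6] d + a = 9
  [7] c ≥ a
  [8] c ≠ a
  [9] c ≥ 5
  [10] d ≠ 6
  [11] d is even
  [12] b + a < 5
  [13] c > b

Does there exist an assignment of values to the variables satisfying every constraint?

From constraint 2: d ≥ 6. From constraints 3 and 9: a ≥ c ≥ 5. Hence d + a ≥ 11. But constraint 6 requires d + a = 9, and 9 < 11. Contradiction.

Unsatisfiable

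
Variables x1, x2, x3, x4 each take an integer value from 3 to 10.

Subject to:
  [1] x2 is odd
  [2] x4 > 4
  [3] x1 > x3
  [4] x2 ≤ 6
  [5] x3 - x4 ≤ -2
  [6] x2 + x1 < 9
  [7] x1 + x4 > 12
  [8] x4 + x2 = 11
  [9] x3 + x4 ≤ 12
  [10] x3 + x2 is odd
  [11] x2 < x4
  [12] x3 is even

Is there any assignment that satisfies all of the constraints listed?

Satisfiable

The assignment x1 = 5, x2 = 3, x3 = 4, x4 = 8 works:
  constraint 5 holds since x3 - x4 = -4.
  constraint 6 holds since x2 + x1 = 8.
  constraint 7 holds since x1 + x4 = 13.
The rest check out directly.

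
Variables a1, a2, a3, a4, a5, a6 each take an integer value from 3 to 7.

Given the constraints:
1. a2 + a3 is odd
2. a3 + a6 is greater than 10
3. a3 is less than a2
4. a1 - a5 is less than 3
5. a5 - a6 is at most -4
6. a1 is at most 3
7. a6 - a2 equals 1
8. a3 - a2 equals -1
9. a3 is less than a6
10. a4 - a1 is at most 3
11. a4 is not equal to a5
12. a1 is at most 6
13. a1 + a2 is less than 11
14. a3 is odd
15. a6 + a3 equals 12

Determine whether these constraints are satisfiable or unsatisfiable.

Satisfiable

The assignment a1 = 3, a2 = 6, a3 = 5, a4 = 6, a5 = 3, a6 = 7 works:
  constraint 2 holds since a3 + a6 = 12.
  constraint 4 holds since a1 - a5 = 0.
  constraint 5 holds since a5 - a6 = -4.
The rest check out directly.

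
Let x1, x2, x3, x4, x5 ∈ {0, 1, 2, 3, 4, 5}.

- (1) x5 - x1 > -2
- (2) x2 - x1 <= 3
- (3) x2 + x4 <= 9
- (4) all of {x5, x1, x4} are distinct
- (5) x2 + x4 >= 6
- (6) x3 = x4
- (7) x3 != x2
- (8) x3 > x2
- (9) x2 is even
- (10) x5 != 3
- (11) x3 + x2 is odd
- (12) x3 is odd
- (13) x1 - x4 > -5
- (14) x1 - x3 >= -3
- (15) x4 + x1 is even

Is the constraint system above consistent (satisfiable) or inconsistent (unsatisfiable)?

Satisfiable

The assignment x1 = 3, x2 = 4, x3 = 5, x4 = 5, x5 = 4 works:
  constraint 1 holds since x5 - x1 = 1.
  constraint 2 holds since x2 - x1 = 1.
  constraint 3 holds since x2 + x4 = 9.
The rest check out directly.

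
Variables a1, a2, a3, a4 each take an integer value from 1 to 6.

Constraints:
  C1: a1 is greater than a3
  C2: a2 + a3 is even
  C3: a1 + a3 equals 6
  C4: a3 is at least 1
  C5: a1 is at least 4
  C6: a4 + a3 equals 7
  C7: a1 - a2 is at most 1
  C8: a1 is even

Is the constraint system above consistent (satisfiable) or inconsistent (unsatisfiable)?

Satisfiable

Try a1 = 4, a2 = 6, a3 = 2, a4 = 5.
Check constraint 3: a1 + a3 = 6; constraint 6: a4 + a3 = 7. The remaining constraints are straightforward to verify.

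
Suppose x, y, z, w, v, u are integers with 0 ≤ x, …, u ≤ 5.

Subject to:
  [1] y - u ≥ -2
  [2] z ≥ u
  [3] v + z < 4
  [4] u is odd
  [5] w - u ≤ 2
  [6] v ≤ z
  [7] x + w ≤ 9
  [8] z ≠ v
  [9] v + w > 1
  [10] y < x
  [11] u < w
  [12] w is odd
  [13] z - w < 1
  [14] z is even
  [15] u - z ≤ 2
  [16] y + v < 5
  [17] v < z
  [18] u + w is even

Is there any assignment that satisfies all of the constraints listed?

Setting (x, y, z, w, v, u) = (5, 2, 2, 3, 1, 1) satisfies everything: constraint 1: y - u = 1; constraint 3: v + z = 3, and the others follow.

Satisfiable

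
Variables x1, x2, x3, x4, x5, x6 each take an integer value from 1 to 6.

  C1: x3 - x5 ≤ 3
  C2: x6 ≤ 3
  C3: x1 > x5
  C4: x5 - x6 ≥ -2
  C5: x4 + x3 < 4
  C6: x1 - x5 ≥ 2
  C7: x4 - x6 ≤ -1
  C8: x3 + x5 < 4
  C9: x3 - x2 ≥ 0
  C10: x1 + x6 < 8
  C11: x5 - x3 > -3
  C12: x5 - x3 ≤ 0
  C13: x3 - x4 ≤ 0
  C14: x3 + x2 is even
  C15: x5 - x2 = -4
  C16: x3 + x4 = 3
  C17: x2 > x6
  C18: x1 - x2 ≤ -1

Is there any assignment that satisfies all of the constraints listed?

Unsatisfiable

Constraints 4, 6, 7, 9, 13, and 18 give x5 − x6 ≥ -2, x6 − x4 ≥ 1, x4 − x3 ≥ 0, x3 − x2 ≥ 0, x2 − x1 ≥ 1, x1 − x5 ≥ 2.
Adding all 6 inequalities: the left sides telescope to 0, and the right sides sum to (-2) + 1 + 0 + 0 + 1 + 2 = 2. So 0 ≥ 2, which is false.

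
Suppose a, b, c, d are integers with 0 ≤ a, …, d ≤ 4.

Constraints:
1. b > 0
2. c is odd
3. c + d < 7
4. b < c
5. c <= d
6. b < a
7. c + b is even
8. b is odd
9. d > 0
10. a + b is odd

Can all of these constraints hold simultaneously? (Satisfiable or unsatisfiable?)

Satisfiable

Setting (a, b, c, d) = (4, 1, 3, 3) satisfies everything: constraint 2: c = 3 is odd; constraint 3: c + d = 6; constraint 7: c + b = 4 is even, and the others follow.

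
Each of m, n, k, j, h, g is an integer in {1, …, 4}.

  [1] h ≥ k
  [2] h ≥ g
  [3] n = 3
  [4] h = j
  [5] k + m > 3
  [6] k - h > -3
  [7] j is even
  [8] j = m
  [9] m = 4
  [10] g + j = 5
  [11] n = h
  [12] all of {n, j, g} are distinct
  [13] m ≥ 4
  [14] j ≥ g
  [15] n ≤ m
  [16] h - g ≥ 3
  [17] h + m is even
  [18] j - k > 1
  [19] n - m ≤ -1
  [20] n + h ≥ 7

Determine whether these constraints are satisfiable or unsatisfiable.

Unsatisfiable

Constraint 3 fixes n = 3 and constraint 9 fixes m = 4. Constraints 4, 8, and 11 give n = h = j = m, so n = m. But 3 ≠ 4 — contradiction.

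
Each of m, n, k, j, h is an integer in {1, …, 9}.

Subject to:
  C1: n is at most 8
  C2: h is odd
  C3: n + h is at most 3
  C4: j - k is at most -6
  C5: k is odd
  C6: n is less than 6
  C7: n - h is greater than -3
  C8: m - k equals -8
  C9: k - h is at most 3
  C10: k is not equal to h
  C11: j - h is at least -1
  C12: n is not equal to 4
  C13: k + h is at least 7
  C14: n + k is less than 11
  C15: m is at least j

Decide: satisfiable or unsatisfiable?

Unsatisfiable

Constraints 4, 9, and 11 give k − j ≥ 6, j − h ≥ -1, h − k ≥ -3.
Adding all 3 inequalities: the left sides telescope to 0, and the right sides sum to 6 + (-1) + (-3) = 2. So 0 ≥ 2, which is false.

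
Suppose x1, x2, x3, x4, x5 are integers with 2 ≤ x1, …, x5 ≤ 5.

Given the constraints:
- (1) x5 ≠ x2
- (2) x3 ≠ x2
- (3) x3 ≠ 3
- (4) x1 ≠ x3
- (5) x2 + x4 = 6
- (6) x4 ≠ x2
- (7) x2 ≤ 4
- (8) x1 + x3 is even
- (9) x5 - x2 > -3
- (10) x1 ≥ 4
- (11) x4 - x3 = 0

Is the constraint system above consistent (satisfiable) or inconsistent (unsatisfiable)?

The assignment x1 = 4, x2 = 4, x3 = 2, x4 = 2, x5 = 2 works:
  constraint 5 holds since x2 + x4 = 6.
  constraint 9 holds since x5 - x2 = -2.
  constraint 11 holds since x4 - x3 = 0.
The rest check out directly.

Satisfiable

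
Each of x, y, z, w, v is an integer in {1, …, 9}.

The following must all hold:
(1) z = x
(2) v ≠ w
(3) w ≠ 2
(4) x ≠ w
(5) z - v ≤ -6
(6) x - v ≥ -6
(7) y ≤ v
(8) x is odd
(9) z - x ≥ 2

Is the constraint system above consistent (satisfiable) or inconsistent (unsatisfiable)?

Unsatisfiable

Constraints 5, 6, and 9 give x − v ≥ -6, v − z ≥ 6, z − x ≥ 2.
Adding all 3 inequalities: the left sides telescope to 0, and the right sides sum to (-6) + 6 + 2 = 2. So 0 ≥ 2, which is false.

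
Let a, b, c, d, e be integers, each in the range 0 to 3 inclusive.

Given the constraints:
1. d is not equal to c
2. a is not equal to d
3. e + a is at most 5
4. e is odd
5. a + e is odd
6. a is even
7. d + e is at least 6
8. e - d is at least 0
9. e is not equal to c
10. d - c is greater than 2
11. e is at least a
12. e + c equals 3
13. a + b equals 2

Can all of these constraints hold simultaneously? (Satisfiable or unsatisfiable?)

One satisfying assignment is a = 2, b = 0, c = 0, d = 3, e = 3.
For the less obvious constraints — constraint 3: e + a = 5; constraint 7: d + e = 6 — and the others hold by inspection.

Satisfiable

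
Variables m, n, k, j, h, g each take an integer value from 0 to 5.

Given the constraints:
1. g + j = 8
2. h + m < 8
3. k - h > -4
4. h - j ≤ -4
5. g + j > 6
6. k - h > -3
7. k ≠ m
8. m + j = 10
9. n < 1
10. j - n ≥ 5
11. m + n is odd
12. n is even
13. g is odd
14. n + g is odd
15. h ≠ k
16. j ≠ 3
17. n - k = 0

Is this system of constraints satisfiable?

Satisfiable

One satisfying assignment is m = 5, n = 0, k = 0, j = 5, h = 1, g = 3.
For the less obvious constraints — constraint 1: g + j = 8; constraint 2: h + m = 6 — and the others hold by inspection.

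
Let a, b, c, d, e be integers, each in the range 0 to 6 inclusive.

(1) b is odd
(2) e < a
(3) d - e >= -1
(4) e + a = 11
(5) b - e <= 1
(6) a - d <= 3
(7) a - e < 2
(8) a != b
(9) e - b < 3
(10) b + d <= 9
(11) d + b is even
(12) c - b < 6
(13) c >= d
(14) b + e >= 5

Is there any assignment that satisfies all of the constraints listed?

Satisfiable

One satisfying assignment is a = 6, b = 3, c = 6, d = 5, e = 5.
For the less obvious constraints — constraint 3: d - e = 0; constraint 4: e + a = 11; constraint 5: b - e = -2 — and the others hold by inspection.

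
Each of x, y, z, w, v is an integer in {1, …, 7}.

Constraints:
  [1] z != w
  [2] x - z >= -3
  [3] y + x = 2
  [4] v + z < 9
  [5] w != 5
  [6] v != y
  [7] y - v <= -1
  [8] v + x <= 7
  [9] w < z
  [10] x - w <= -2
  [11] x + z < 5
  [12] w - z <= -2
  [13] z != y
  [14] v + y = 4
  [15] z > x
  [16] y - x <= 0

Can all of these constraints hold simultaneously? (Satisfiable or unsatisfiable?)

Constraints 2, 10, and 12 give z − w ≥ 2, w − x ≥ 2, x − z ≥ -3.
Adding all 3 inequalities: the left sides telescope to 0, and the right sides sum to 2 + 2 + (-3) = 1. So 0 ≥ 1, which is false.

Unsatisfiable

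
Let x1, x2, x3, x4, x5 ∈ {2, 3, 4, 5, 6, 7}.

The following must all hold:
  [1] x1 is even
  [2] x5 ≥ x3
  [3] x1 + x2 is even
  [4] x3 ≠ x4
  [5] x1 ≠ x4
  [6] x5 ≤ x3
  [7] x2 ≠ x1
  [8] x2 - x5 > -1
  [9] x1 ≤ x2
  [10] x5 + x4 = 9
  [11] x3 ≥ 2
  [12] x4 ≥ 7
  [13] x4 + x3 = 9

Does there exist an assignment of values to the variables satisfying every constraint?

Satisfiable

Setting (x1, x2, x3, x4, x5) = (2, 4, 2, 7, 2) satisfies everything: constraint 8: x2 - x5 = 2; constraint 10: x5 + x4 = 9, and the others follow.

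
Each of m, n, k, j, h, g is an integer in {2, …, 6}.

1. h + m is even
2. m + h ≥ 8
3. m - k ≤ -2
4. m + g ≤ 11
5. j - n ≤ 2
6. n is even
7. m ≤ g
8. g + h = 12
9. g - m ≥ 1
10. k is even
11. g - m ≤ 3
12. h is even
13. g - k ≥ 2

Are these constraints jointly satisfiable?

Constraints 3, 11, and 13 give g − k ≥ 2, k − m ≥ 2, m − g ≥ -3.
Adding all 3 inequalities: the left sides telescope to 0, and the right sides sum to 2 + 2 + (-3) = 1. So 0 ≥ 1, which is false.

Unsatisfiable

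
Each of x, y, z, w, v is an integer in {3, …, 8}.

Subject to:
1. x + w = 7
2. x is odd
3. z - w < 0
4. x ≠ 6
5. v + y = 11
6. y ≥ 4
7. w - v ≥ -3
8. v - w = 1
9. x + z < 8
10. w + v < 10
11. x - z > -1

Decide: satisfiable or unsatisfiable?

One satisfying assignment is x = 3, y = 6, z = 3, w = 4, v = 5.
For the less obvious constraints — constraint 1: x + w = 7; constraint 3: z - w = -1 — and the others hold by inspection.

Satisfiable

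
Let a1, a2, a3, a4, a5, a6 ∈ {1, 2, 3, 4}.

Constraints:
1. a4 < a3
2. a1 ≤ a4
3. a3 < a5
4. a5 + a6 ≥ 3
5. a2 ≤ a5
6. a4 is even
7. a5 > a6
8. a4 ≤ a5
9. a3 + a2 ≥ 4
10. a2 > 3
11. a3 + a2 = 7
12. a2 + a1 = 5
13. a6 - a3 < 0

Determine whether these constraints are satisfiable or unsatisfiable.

Setting (a1, a2, a3, a4, a5, a6) = (1, 4, 3, 2, 4, 1) satisfies everything: constraint 4: a5 + a6 = 5; constraint 9: a3 + a2 = 7, and the others follow.

Satisfiable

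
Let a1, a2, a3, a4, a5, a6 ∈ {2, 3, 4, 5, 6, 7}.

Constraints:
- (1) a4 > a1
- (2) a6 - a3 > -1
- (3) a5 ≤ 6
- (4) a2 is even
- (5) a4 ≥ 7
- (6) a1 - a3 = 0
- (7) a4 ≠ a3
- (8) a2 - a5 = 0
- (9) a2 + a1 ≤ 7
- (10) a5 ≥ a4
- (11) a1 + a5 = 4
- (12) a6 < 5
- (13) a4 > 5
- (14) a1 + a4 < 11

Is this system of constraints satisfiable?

Unsatisfiable

From constraint 5: a4 ≥ 7. From constraints 3 and 10: a4 ≤ a5 and a5 ≤ 6, so a4 ≤ 6. But 6 < 7, so no value of a4 works.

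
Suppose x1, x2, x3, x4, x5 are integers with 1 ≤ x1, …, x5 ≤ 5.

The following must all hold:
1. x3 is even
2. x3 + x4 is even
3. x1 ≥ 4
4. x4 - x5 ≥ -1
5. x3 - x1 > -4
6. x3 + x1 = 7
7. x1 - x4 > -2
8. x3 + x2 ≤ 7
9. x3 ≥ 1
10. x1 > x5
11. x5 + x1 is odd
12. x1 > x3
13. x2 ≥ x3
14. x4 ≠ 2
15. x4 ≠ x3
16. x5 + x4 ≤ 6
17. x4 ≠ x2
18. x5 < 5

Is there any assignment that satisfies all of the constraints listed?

Setting (x1, x2, x3, x4, x5) = (5, 2, 2, 4, 2) satisfies everything: constraint 4: x4 - x5 = 2; constraint 5: x3 - x1 = -3, and the others follow.

Satisfiable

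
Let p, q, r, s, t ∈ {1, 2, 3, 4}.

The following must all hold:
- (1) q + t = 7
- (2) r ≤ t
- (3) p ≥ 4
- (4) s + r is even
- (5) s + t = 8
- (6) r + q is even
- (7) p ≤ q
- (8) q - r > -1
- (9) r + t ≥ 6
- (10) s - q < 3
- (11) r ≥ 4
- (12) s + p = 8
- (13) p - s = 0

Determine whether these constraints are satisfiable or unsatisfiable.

From constraints 3 and 7: q ≥ p ≥ 4. From constraints 2 and 11: t ≥ r ≥ 4. Hence q + t ≥ 8. But constraint 1 requires q + t = 7, and 7 < 8. Contradiction.

Unsatisfiable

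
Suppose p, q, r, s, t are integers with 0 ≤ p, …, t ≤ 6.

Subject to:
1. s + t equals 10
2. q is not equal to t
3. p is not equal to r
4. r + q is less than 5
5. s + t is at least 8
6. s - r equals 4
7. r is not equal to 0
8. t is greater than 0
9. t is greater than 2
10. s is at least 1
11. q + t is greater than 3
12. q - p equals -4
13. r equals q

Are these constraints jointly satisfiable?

Satisfiable

One satisfying assignment is p = 5, q = 1, r = 1, s = 5, t = 5.
For the less obvious constraints — constraint 1: s + t = 10; constraint 4: r + q = 2; constraint 5: s + t = 10 — and the others hold by inspection.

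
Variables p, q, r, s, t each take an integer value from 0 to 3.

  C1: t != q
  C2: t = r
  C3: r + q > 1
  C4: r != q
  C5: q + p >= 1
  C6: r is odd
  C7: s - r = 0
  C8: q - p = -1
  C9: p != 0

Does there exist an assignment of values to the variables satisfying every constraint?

Satisfiable

One satisfying assignment is p = 1, q = 0, r = 3, s = 3, t = 3.
For the less obvious constraints — constraint 3: r + q = 3; constraint 5: q + p = 1 — and the others hold by inspection.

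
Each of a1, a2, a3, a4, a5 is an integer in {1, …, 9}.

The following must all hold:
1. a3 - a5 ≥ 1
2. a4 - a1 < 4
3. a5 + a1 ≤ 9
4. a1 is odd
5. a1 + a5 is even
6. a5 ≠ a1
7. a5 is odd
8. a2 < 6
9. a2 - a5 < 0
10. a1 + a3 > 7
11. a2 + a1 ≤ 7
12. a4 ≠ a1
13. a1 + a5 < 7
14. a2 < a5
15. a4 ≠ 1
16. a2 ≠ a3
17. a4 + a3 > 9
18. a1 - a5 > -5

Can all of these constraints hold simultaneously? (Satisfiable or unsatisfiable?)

Try a1 = 1, a2 = 4, a3 = 8, a4 = 4, a5 = 5.
Check constraint 1: a3 - a5 = 3; constraint 2: a4 - a1 = 3; constraint 3: a5 + a1 = 6. The remaining constraints are straightforward to verify.

Satisfiable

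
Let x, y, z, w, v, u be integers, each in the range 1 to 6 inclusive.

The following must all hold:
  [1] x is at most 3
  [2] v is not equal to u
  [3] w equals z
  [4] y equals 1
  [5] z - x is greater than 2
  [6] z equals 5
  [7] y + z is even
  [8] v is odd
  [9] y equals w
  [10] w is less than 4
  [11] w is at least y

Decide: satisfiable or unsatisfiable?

Unsatisfiable

Constraint 4 fixes y = 1 and constraint 6 fixes z = 5. Constraints 3 and 9 give y = w = z, so y = z. But 1 ≠ 5 — contradiction.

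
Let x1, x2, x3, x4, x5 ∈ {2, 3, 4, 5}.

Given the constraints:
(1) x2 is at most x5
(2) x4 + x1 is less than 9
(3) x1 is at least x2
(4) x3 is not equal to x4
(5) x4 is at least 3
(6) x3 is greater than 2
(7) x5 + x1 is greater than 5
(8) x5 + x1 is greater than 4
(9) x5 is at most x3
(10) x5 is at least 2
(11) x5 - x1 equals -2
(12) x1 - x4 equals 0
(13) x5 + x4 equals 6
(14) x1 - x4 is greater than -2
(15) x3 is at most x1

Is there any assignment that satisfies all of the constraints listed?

Satisfiable

One satisfying assignment is x1 = 4, x2 = 2, x3 = 3, x4 = 4, x5 = 2.
For the less obvious constraints — constraint 2: x4 + x1 = 8; constraint 7: x5 + x1 = 6 — and the others hold by inspection.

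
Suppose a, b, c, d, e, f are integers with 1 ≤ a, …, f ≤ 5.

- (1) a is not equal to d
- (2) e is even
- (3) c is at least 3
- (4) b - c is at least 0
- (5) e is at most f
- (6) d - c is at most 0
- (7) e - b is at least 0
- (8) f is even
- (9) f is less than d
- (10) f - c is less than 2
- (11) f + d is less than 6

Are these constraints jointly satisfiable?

Constraints 4, 5, 6, 7, and 9 give d ≤ c, c ≤ b, b ≤ e, e ≤ f, f < d. Chaining: d ≤ c ≤ b ≤ e ≤ f < d, which forces d < d — impossible.

Unsatisfiable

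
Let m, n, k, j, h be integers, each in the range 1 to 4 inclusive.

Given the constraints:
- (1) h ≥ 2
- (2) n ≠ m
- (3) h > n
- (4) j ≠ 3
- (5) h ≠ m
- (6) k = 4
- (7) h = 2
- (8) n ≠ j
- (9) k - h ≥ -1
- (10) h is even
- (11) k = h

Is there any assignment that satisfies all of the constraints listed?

Constraint 6 fixes k = 4 and constraint 7 fixes h = 2, but constraint 11 requires k = h. Since 4 ≠ 2, contradiction.

Unsatisfiable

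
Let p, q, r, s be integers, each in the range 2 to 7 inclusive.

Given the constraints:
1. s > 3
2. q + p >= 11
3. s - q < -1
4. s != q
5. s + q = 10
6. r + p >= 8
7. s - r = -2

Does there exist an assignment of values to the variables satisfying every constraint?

Satisfiable

The assignment p = 5, q = 6, r = 6, s = 4 works:
  constraint 2 holds since q + p = 11.
  constraint 3 holds since s - q = -2.
  constraint 5 holds since s + q = 10.
The rest check out directly.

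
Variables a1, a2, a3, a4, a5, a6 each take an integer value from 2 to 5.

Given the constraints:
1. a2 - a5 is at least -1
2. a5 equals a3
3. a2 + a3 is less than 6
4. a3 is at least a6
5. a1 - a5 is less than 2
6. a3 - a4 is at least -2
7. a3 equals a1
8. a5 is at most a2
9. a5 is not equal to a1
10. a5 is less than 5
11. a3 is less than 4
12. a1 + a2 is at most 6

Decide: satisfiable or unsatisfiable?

From constraints 2 and 7, a5 = a3 = a1, so a5 = a1. But constraint 9 says a5 ≠ a1. Contradiction.

Unsatisfiable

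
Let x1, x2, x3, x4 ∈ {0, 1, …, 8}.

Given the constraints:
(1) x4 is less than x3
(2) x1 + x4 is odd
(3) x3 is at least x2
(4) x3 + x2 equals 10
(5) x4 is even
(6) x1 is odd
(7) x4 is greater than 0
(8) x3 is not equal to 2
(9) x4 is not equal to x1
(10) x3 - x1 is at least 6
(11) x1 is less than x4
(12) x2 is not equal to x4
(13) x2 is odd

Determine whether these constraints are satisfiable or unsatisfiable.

Satisfiable

One satisfying assignment is x1 = 1, x2 = 3, x3 = 7, x4 = 6.
For the less obvious constraints — constraint 2: x1 + x4 = 7 is odd; constraint 4: x3 + x2 = 10; constraint 10: x3 - x1 = 6 — and the others hold by inspection.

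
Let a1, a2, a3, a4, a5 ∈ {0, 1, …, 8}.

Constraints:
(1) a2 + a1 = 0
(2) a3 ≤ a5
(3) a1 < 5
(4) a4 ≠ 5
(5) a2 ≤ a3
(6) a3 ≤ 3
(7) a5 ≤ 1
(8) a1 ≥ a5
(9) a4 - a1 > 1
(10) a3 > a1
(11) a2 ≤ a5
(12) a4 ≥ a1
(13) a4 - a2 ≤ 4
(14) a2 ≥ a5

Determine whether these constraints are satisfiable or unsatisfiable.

Constraints 2, 8, and 10 give a3 ≤ a5, a5 ≤ a1, a1 < a3. Chaining: a3 ≤ a5 ≤ a1 < a3, which forces a3 < a3 — impossible.

Unsatisfiable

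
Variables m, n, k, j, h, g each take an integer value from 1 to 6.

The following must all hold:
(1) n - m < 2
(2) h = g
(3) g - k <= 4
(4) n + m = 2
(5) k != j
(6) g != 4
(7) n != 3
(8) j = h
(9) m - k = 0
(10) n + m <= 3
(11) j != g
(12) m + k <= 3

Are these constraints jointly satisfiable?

From constraints 2 and 8, j = h = g, so j = g. But constraint 11 says j ≠ g. Contradiction.

Unsatisfiable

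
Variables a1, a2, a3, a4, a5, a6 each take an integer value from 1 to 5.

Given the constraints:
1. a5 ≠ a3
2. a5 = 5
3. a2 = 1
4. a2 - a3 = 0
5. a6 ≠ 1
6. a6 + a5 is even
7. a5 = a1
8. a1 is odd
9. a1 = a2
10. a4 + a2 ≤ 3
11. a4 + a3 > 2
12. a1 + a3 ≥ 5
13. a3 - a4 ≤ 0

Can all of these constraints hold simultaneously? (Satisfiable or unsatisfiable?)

Unsatisfiable

Constraint 2 fixes a5 = 5 and constraint 3 fixes a2 = 1. Constraints 7 and 9 give a5 = a1 = a2, so a5 = a2. But 5 ≠ 1 — contradiction.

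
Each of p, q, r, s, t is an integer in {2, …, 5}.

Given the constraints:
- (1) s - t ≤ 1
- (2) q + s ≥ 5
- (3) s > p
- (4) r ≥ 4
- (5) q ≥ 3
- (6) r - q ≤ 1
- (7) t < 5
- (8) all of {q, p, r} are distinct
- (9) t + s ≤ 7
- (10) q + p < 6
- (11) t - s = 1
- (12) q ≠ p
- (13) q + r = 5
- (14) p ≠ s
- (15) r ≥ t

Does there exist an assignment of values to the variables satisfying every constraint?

Unsatisfiable

From constraint 5: q ≥ 3. From constraint 4: r ≥ 4. Hence q + r ≥ 7. But constraint 13 requires q + r = 5, and 5 < 7. Contradiction.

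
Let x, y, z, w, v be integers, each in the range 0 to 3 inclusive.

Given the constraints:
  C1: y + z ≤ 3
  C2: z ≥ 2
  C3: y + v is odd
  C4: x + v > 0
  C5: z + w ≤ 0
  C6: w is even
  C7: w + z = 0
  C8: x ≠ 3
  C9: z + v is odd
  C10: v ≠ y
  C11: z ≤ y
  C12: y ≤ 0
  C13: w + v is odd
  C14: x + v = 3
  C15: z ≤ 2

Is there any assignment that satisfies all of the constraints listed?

Unsatisfiable

From constraint 2: z ≥ 2. From constraints 11 and 12: z ≤ y and y ≤ 0, so z ≤ 0. But 0 < 2, so no value of z works.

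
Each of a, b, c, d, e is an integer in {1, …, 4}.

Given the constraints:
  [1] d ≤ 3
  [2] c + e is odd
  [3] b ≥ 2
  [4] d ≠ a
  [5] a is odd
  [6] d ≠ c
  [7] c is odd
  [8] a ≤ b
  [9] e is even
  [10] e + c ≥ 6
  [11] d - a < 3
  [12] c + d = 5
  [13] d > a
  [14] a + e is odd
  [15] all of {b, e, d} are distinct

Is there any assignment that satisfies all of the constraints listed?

Satisfiable

One satisfying assignment is a = 1, b = 3, c = 3, d = 2, e = 4.
For the less obvious constraints — constraint 10: e + c = 7; constraint 11: d - a = 1 — and the others hold by inspection.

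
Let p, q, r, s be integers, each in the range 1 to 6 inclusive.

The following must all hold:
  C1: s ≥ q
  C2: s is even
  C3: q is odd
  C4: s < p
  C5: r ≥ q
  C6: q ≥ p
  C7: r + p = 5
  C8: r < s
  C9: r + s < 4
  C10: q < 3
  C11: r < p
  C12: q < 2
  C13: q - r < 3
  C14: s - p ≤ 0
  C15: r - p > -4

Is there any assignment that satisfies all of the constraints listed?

Unsatisfiable

Constraints 4, 5, 6, and 8 give p ≤ q, q ≤ r, r < s, s < p. Chaining: p ≤ q ≤ r < s < p, which forces p < p — impossible.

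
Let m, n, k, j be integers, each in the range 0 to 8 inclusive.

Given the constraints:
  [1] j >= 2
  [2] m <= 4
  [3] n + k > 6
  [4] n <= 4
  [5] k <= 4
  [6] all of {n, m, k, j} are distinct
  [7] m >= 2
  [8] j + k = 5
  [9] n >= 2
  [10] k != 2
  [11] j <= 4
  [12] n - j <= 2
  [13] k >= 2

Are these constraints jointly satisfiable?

Unsatisfiable

Constraints 1, 2, 4, 5, 7, 9, 11, and 13 confine each of n, m, k, j to the 3 values {2, …, 4}.
Constraint 6 requires all 4 of them to be distinct, but only 3 values are available — impossible by the pigeonhole principle.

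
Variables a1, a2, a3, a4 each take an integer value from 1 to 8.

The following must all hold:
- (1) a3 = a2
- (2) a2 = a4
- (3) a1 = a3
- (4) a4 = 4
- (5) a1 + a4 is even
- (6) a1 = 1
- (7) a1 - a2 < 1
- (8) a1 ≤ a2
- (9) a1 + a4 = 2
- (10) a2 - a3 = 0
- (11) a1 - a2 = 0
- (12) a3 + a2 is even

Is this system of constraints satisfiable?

Unsatisfiable

Constraint 6 fixes a1 = 1 and constraint 4 fixes a4 = 4. Constraints 1, 2, and 3 give a1 = a3 = a2 = a4, so a1 = a4. But 1 ≠ 4 — contradiction.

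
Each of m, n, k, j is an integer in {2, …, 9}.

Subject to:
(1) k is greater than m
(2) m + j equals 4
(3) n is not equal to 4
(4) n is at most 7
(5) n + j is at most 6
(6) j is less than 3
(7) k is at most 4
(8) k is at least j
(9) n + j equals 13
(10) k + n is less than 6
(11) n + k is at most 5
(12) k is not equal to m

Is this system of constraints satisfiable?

From constraint 4: n ≤ 7. From constraints 7 and 8: j ≤ k ≤ 4. Hence n + j ≤ 11. But constraint 9 requires n + j = 13, and 13 > 11. Contradiction.

Unsatisfiable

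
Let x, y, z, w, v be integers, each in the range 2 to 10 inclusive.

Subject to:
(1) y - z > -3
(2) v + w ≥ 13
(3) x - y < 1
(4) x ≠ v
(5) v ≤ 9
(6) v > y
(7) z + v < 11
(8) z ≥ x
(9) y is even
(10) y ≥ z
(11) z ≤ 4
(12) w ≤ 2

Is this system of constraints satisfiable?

From constraint 5: v ≤ 9. From constraint 12: w ≤ 2. Hence v + w ≤ 11. But constraint 2 requires v + w ≥ 13, and 13 > 11. Contradiction.

Unsatisfiable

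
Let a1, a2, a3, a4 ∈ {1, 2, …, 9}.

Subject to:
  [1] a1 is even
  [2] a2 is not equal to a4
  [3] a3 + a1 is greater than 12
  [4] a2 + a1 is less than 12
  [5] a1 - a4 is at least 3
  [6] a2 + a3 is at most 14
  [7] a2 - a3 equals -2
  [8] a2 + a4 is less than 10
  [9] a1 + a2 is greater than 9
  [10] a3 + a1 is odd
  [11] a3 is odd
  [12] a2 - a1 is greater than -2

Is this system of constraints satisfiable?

Try a1 = 6, a2 = 5, a3 = 7, a4 = 2.
Check constraint 3: a3 + a1 = 13; constraint 4: a2 + a1 = 11. The remaining constraints are straightforward to verify.

Satisfiable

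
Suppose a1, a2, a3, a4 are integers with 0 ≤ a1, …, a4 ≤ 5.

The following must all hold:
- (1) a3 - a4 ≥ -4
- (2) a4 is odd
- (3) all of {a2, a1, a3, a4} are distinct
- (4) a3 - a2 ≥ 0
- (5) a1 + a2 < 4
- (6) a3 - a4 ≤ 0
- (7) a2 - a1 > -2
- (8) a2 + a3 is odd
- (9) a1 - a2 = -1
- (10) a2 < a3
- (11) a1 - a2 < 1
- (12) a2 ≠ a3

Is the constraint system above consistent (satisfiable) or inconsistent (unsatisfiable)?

Satisfiable

Take a1 = 0, a2 = 1, a3 = 2, a4 = 3. Then constraint 1: a3 - a4 = -1; constraint 4: a3 - a2 = 1, and every other listed constraint is also met.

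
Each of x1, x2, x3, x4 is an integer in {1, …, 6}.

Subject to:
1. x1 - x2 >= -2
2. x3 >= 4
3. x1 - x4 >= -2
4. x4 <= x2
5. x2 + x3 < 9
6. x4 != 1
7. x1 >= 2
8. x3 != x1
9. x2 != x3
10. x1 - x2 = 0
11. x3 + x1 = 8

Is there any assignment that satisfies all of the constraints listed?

Satisfiable

One satisfying assignment is x1 = 3, x2 = 3, x3 = 5, x4 = 3.
For the less obvious constraints — constraint 1: x1 - x2 = 0; constraint 3: x1 - x4 = 0 — and the others hold by inspection.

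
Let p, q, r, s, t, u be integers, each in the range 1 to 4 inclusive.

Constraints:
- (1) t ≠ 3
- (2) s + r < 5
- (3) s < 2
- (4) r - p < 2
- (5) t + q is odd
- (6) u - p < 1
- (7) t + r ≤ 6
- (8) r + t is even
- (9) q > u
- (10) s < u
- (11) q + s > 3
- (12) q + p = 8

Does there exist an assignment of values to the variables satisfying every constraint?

Satisfiable

One satisfying assignment is p = 4, q = 4, r = 3, s = 1, t = 1, u = 3.
For the less obvious constraints — constraint 2: s + r = 4; constraint 4: r - p = -1 — and the others hold by inspection.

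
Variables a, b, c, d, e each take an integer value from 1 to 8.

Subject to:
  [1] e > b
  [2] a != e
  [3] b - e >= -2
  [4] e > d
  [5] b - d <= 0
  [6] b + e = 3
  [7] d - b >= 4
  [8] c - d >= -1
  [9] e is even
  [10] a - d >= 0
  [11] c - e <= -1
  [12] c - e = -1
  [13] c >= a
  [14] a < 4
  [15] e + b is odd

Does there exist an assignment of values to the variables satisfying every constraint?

Constraints 3, 7, 8, and 11 give e − c ≥ 1, c − d ≥ -1, d − b ≥ 4, b − e ≥ -2.
Adding all 4 inequalities: the left sides telescope to 0, and the right sides sum to 1 + (-1) + 4 + (-2) = 2. So 0 ≥ 2, which is false.

Unsatisfiable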